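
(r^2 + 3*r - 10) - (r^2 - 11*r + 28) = 14*r - 38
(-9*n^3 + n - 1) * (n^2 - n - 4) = -9*n^5 + 9*n^4 + 37*n^3 - 2*n^2 - 3*n + 4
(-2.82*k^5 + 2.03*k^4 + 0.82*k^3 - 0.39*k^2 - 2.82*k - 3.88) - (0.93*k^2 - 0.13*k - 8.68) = -2.82*k^5 + 2.03*k^4 + 0.82*k^3 - 1.32*k^2 - 2.69*k + 4.8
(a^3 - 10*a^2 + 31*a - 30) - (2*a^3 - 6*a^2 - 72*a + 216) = -a^3 - 4*a^2 + 103*a - 246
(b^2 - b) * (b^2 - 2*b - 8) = b^4 - 3*b^3 - 6*b^2 + 8*b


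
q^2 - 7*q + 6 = (q - 6)*(q - 1)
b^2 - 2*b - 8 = (b - 4)*(b + 2)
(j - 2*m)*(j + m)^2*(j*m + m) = j^4*m + j^3*m - 3*j^2*m^3 - 2*j*m^4 - 3*j*m^3 - 2*m^4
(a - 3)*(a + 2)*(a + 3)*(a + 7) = a^4 + 9*a^3 + 5*a^2 - 81*a - 126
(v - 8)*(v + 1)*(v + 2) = v^3 - 5*v^2 - 22*v - 16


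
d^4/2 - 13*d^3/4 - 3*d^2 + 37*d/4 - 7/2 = (d/2 + 1)*(d - 7)*(d - 1)*(d - 1/2)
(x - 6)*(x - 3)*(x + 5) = x^3 - 4*x^2 - 27*x + 90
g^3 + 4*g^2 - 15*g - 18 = (g - 3)*(g + 1)*(g + 6)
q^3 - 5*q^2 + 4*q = q*(q - 4)*(q - 1)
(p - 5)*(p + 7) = p^2 + 2*p - 35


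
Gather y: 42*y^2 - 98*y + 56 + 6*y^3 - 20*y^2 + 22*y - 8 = 6*y^3 + 22*y^2 - 76*y + 48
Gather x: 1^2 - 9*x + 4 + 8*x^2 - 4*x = 8*x^2 - 13*x + 5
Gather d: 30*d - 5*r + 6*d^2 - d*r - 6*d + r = 6*d^2 + d*(24 - r) - 4*r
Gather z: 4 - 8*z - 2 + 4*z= 2 - 4*z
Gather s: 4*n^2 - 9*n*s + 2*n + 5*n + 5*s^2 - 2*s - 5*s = 4*n^2 + 7*n + 5*s^2 + s*(-9*n - 7)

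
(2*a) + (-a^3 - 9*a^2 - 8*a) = -a^3 - 9*a^2 - 6*a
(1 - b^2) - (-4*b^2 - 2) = 3*b^2 + 3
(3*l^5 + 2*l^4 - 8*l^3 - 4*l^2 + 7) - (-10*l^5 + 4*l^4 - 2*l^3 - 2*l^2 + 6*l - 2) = 13*l^5 - 2*l^4 - 6*l^3 - 2*l^2 - 6*l + 9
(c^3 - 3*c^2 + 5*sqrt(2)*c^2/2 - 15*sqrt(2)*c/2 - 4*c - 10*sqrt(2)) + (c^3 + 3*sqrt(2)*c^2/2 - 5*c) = 2*c^3 - 3*c^2 + 4*sqrt(2)*c^2 - 15*sqrt(2)*c/2 - 9*c - 10*sqrt(2)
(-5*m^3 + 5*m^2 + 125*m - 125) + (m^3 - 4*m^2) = -4*m^3 + m^2 + 125*m - 125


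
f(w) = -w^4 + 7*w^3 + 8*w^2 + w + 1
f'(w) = -4*w^3 + 21*w^2 + 16*w + 1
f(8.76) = -559.45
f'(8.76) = -936.24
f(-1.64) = -17.23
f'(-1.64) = 48.89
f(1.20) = 23.74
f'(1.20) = 43.53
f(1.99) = 74.15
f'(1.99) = 84.48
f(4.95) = 450.61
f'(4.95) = 109.60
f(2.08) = 81.97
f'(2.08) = 89.14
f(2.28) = 100.81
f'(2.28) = 99.24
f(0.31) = 2.28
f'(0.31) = 7.86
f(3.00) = 184.00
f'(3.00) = 130.00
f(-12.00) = -31691.00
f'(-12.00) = 9745.00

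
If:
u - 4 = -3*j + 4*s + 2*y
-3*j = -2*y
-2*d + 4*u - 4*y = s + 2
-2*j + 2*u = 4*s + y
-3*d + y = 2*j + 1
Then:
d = -121/179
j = 368/179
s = -36/179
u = 572/179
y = 552/179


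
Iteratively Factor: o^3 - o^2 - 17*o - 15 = (o + 3)*(o^2 - 4*o - 5) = (o - 5)*(o + 3)*(o + 1)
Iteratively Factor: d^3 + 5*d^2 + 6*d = (d + 3)*(d^2 + 2*d) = (d + 2)*(d + 3)*(d)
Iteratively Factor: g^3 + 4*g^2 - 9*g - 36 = (g + 3)*(g^2 + g - 12) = (g - 3)*(g + 3)*(g + 4)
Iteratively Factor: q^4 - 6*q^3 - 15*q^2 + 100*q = (q)*(q^3 - 6*q^2 - 15*q + 100) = q*(q + 4)*(q^2 - 10*q + 25) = q*(q - 5)*(q + 4)*(q - 5)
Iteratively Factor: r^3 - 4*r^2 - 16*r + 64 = (r - 4)*(r^2 - 16) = (r - 4)^2*(r + 4)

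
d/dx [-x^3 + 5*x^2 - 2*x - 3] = -3*x^2 + 10*x - 2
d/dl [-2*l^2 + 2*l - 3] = 2 - 4*l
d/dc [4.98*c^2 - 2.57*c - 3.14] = 9.96*c - 2.57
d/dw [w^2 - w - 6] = 2*w - 1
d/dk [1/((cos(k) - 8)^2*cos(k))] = (3*cos(k) - 8)*sin(k)/((cos(k) - 8)^3*cos(k)^2)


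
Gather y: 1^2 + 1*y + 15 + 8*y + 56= 9*y + 72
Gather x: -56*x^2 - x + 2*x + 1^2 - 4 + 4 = -56*x^2 + x + 1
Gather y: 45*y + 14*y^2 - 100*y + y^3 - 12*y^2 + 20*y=y^3 + 2*y^2 - 35*y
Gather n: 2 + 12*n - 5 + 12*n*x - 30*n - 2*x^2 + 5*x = n*(12*x - 18) - 2*x^2 + 5*x - 3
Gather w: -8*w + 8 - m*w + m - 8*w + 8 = m + w*(-m - 16) + 16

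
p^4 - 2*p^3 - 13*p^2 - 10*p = p*(p - 5)*(p + 1)*(p + 2)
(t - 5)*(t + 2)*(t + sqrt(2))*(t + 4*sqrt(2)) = t^4 - 3*t^3 + 5*sqrt(2)*t^3 - 15*sqrt(2)*t^2 - 2*t^2 - 50*sqrt(2)*t - 24*t - 80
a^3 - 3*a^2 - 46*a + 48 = (a - 8)*(a - 1)*(a + 6)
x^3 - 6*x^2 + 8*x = x*(x - 4)*(x - 2)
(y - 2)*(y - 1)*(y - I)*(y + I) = y^4 - 3*y^3 + 3*y^2 - 3*y + 2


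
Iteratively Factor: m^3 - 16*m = (m)*(m^2 - 16) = m*(m + 4)*(m - 4)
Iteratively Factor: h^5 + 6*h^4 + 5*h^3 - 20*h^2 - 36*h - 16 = (h + 4)*(h^4 + 2*h^3 - 3*h^2 - 8*h - 4) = (h + 2)*(h + 4)*(h^3 - 3*h - 2) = (h - 2)*(h + 2)*(h + 4)*(h^2 + 2*h + 1) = (h - 2)*(h + 1)*(h + 2)*(h + 4)*(h + 1)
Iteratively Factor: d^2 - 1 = (d + 1)*(d - 1)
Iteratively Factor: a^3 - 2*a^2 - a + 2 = (a - 2)*(a^2 - 1) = (a - 2)*(a + 1)*(a - 1)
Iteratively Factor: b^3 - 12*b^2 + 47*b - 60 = (b - 5)*(b^2 - 7*b + 12) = (b - 5)*(b - 4)*(b - 3)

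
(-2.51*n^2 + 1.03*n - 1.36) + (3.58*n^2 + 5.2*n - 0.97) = 1.07*n^2 + 6.23*n - 2.33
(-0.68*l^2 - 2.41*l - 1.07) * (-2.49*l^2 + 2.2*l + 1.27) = 1.6932*l^4 + 4.5049*l^3 - 3.5013*l^2 - 5.4147*l - 1.3589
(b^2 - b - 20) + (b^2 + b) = 2*b^2 - 20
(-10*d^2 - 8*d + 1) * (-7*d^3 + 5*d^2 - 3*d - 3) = 70*d^5 + 6*d^4 - 17*d^3 + 59*d^2 + 21*d - 3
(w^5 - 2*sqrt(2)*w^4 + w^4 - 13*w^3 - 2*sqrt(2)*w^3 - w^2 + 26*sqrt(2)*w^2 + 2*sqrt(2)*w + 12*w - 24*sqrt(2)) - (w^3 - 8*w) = w^5 - 2*sqrt(2)*w^4 + w^4 - 14*w^3 - 2*sqrt(2)*w^3 - w^2 + 26*sqrt(2)*w^2 + 2*sqrt(2)*w + 20*w - 24*sqrt(2)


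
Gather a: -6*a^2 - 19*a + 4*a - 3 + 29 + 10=-6*a^2 - 15*a + 36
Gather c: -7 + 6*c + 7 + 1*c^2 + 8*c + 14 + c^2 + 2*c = 2*c^2 + 16*c + 14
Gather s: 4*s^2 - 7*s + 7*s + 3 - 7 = 4*s^2 - 4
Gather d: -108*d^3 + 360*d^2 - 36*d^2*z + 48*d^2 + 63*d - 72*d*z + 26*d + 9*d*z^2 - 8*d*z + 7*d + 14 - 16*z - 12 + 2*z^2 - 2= -108*d^3 + d^2*(408 - 36*z) + d*(9*z^2 - 80*z + 96) + 2*z^2 - 16*z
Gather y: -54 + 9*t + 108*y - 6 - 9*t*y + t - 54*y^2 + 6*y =10*t - 54*y^2 + y*(114 - 9*t) - 60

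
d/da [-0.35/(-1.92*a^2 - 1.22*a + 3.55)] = (-1.344*a - 0.427)/(1.92*a^2 + 1.22*a - 3.55)^2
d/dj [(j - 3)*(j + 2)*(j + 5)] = 3*j^2 + 8*j - 11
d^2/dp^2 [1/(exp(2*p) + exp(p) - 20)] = (2*(2*exp(p) + 1)^2*exp(p) - (4*exp(p) + 1)*(exp(2*p) + exp(p) - 20))*exp(p)/(exp(2*p) + exp(p) - 20)^3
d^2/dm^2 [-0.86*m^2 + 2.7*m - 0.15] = -1.72000000000000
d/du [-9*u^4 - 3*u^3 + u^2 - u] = -36*u^3 - 9*u^2 + 2*u - 1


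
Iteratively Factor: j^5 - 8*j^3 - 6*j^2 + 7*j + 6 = (j + 1)*(j^4 - j^3 - 7*j^2 + j + 6) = (j + 1)^2*(j^3 - 2*j^2 - 5*j + 6) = (j - 3)*(j + 1)^2*(j^2 + j - 2) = (j - 3)*(j - 1)*(j + 1)^2*(j + 2)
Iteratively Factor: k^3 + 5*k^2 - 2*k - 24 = (k - 2)*(k^2 + 7*k + 12) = (k - 2)*(k + 4)*(k + 3)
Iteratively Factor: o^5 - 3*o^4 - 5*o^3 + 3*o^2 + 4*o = (o + 1)*(o^4 - 4*o^3 - o^2 + 4*o) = (o - 4)*(o + 1)*(o^3 - o) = o*(o - 4)*(o + 1)*(o^2 - 1) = o*(o - 4)*(o - 1)*(o + 1)*(o + 1)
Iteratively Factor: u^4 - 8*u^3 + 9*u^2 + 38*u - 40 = (u + 2)*(u^3 - 10*u^2 + 29*u - 20) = (u - 1)*(u + 2)*(u^2 - 9*u + 20) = (u - 5)*(u - 1)*(u + 2)*(u - 4)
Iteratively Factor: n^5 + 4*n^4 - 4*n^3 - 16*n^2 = (n + 2)*(n^4 + 2*n^3 - 8*n^2) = n*(n + 2)*(n^3 + 2*n^2 - 8*n) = n*(n + 2)*(n + 4)*(n^2 - 2*n) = n*(n - 2)*(n + 2)*(n + 4)*(n)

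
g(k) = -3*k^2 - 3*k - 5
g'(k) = -6*k - 3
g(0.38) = -6.57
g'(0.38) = -5.28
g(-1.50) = -7.25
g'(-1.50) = 6.00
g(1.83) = -20.54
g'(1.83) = -13.98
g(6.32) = -143.79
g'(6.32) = -40.92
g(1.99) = -22.85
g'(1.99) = -14.94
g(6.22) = -139.73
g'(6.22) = -40.32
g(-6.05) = -96.66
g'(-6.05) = 33.30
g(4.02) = -65.54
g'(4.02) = -27.12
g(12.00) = -473.00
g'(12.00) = -75.00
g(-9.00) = -221.00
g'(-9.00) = 51.00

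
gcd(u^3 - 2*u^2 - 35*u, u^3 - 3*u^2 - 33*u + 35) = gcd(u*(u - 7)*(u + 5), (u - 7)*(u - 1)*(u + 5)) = u^2 - 2*u - 35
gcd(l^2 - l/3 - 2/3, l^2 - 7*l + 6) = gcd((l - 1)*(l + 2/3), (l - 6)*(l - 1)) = l - 1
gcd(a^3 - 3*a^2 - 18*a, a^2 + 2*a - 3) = a + 3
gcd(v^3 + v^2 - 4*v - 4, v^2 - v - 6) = v + 2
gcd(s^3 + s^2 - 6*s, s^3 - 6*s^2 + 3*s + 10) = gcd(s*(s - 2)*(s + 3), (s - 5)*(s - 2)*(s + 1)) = s - 2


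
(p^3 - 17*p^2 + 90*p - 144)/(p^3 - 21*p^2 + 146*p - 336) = (p - 3)/(p - 7)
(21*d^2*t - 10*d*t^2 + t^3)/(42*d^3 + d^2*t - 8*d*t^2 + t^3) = t/(2*d + t)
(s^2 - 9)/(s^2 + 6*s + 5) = (s^2 - 9)/(s^2 + 6*s + 5)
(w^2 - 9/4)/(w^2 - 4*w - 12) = (9/4 - w^2)/(-w^2 + 4*w + 12)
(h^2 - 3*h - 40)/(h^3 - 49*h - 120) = 1/(h + 3)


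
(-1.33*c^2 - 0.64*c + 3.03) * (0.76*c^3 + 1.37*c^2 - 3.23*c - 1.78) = -1.0108*c^5 - 2.3085*c^4 + 5.7219*c^3 + 8.5857*c^2 - 8.6477*c - 5.3934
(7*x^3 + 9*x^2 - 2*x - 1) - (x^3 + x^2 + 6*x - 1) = 6*x^3 + 8*x^2 - 8*x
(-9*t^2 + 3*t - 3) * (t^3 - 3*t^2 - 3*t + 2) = -9*t^5 + 30*t^4 + 15*t^3 - 18*t^2 + 15*t - 6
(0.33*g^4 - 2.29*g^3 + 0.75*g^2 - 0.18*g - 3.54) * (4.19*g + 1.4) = 1.3827*g^5 - 9.1331*g^4 - 0.0634999999999999*g^3 + 0.2958*g^2 - 15.0846*g - 4.956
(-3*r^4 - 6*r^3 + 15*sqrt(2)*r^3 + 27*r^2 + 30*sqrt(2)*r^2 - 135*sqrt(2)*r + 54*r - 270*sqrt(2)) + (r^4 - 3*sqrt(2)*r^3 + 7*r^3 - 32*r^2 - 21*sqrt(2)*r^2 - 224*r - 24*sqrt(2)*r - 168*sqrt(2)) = -2*r^4 + r^3 + 12*sqrt(2)*r^3 - 5*r^2 + 9*sqrt(2)*r^2 - 159*sqrt(2)*r - 170*r - 438*sqrt(2)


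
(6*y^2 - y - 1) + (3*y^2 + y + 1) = 9*y^2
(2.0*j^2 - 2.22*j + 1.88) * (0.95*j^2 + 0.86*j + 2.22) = 1.9*j^4 - 0.389*j^3 + 4.3168*j^2 - 3.3116*j + 4.1736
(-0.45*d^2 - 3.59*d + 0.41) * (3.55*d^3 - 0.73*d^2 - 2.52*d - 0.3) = -1.5975*d^5 - 12.416*d^4 + 5.2102*d^3 + 8.8825*d^2 + 0.0438000000000001*d - 0.123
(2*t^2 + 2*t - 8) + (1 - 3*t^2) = -t^2 + 2*t - 7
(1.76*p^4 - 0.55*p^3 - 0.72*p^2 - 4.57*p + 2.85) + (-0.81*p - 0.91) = 1.76*p^4 - 0.55*p^3 - 0.72*p^2 - 5.38*p + 1.94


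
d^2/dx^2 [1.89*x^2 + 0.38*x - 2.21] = 3.78000000000000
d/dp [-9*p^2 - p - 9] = -18*p - 1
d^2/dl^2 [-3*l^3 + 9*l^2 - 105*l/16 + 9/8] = 18 - 18*l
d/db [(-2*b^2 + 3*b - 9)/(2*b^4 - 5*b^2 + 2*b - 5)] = ((3 - 4*b)*(2*b^4 - 5*b^2 + 2*b - 5) + 2*(2*b^2 - 3*b + 9)*(4*b^3 - 5*b + 1))/(2*b^4 - 5*b^2 + 2*b - 5)^2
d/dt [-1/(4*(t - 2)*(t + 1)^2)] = 3*(t - 1)/(4*(t - 2)^2*(t + 1)^3)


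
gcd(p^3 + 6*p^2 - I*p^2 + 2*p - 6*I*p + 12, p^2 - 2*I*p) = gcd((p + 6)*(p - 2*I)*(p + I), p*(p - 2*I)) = p - 2*I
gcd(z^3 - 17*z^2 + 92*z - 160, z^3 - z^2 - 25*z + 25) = z - 5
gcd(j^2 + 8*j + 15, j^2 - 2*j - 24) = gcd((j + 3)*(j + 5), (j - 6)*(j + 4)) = 1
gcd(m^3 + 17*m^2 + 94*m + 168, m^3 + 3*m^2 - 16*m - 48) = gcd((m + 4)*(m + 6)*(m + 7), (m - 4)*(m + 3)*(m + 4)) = m + 4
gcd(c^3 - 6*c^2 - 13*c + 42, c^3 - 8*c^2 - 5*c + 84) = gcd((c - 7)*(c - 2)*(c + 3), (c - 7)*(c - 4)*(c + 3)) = c^2 - 4*c - 21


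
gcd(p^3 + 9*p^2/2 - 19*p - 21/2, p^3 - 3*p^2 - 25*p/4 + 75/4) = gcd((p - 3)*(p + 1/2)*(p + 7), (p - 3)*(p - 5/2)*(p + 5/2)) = p - 3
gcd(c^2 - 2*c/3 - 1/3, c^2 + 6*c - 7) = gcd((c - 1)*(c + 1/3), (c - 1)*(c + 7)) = c - 1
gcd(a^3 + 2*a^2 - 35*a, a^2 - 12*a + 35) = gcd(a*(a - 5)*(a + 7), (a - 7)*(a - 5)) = a - 5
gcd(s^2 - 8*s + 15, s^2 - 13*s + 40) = s - 5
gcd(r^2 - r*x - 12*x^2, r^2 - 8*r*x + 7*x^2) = 1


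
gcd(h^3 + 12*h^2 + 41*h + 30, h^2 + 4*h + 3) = h + 1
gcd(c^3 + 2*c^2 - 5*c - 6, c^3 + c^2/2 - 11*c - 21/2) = c^2 + 4*c + 3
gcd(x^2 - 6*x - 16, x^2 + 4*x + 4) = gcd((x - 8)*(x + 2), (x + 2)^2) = x + 2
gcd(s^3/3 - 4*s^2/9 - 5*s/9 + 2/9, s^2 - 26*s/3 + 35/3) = 1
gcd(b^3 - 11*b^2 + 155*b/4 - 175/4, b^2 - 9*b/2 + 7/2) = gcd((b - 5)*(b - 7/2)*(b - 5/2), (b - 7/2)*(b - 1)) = b - 7/2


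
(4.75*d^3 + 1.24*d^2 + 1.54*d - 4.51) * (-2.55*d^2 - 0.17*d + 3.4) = -12.1125*d^5 - 3.9695*d^4 + 12.0122*d^3 + 15.4547*d^2 + 6.0027*d - 15.334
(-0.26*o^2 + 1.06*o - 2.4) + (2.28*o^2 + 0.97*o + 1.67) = 2.02*o^2 + 2.03*o - 0.73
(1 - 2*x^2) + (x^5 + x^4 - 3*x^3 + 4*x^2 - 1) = x^5 + x^4 - 3*x^3 + 2*x^2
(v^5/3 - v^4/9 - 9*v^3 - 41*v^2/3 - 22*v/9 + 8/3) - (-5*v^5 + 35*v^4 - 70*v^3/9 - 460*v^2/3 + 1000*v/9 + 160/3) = 16*v^5/3 - 316*v^4/9 - 11*v^3/9 + 419*v^2/3 - 1022*v/9 - 152/3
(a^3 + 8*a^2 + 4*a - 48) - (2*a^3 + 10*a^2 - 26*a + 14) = -a^3 - 2*a^2 + 30*a - 62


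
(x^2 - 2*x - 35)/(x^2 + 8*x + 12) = (x^2 - 2*x - 35)/(x^2 + 8*x + 12)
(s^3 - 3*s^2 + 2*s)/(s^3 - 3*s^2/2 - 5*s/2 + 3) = 2*s/(2*s + 3)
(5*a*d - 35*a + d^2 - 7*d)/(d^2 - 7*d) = (5*a + d)/d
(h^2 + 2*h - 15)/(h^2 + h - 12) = (h + 5)/(h + 4)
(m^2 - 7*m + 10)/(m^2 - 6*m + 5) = (m - 2)/(m - 1)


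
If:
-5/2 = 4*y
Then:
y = -5/8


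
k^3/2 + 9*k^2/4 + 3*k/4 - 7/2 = (k/2 + 1)*(k - 1)*(k + 7/2)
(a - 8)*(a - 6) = a^2 - 14*a + 48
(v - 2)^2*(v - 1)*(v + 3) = v^4 - 2*v^3 - 7*v^2 + 20*v - 12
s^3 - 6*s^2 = s^2*(s - 6)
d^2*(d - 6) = d^3 - 6*d^2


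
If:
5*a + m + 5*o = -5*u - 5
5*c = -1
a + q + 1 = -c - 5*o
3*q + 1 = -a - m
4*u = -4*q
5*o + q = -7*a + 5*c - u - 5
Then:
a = -218/255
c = -1/5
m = -91/255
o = -4/1275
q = 6/85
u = -6/85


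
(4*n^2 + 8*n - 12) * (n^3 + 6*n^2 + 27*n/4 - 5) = 4*n^5 + 32*n^4 + 63*n^3 - 38*n^2 - 121*n + 60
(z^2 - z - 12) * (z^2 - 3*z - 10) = z^4 - 4*z^3 - 19*z^2 + 46*z + 120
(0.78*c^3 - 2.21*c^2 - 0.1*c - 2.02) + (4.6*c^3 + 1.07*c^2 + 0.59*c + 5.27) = 5.38*c^3 - 1.14*c^2 + 0.49*c + 3.25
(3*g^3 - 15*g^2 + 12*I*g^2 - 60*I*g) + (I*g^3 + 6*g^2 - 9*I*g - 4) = 3*g^3 + I*g^3 - 9*g^2 + 12*I*g^2 - 69*I*g - 4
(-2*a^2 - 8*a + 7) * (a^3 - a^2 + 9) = -2*a^5 - 6*a^4 + 15*a^3 - 25*a^2 - 72*a + 63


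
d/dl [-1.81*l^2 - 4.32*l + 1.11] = -3.62*l - 4.32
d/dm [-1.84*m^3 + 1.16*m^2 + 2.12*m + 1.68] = -5.52*m^2 + 2.32*m + 2.12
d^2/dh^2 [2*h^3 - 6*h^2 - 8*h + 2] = 12*h - 12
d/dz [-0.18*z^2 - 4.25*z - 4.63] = -0.36*z - 4.25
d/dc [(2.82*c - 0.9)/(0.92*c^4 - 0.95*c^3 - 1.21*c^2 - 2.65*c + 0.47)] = (-7.7832*c^4 + 8.67*c^3 + 0.8472*c^2 - 2.178*c - 1.0596)/(0.8464*c^8 - 1.748*c^7 - 1.3239*c^6 - 2.577*c^5 + 7.3639*c^4 + 5.52*c^3 + 5.8851*c^2 - 2.491*c + 0.2209)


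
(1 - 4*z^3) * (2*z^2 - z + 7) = -8*z^5 + 4*z^4 - 28*z^3 + 2*z^2 - z + 7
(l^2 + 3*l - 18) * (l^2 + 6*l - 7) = l^4 + 9*l^3 - 7*l^2 - 129*l + 126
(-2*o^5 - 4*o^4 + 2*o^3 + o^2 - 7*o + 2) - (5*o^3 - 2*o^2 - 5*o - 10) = -2*o^5 - 4*o^4 - 3*o^3 + 3*o^2 - 2*o + 12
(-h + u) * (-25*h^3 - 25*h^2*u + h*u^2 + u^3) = 25*h^4 - 26*h^2*u^2 + u^4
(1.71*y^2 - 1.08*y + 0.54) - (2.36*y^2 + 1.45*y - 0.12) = -0.65*y^2 - 2.53*y + 0.66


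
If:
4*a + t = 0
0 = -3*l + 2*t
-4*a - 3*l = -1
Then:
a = -1/4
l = 2/3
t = 1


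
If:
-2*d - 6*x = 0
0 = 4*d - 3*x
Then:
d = 0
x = 0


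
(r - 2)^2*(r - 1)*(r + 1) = r^4 - 4*r^3 + 3*r^2 + 4*r - 4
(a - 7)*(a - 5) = a^2 - 12*a + 35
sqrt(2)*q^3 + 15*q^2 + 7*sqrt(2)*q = q*(q + 7*sqrt(2))*(sqrt(2)*q + 1)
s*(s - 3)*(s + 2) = s^3 - s^2 - 6*s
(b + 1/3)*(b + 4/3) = b^2 + 5*b/3 + 4/9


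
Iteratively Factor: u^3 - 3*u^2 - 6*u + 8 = (u - 1)*(u^2 - 2*u - 8) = (u - 1)*(u + 2)*(u - 4)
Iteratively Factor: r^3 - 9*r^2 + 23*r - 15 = (r - 5)*(r^2 - 4*r + 3) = (r - 5)*(r - 3)*(r - 1)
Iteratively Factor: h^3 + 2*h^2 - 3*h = (h + 3)*(h^2 - h) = h*(h + 3)*(h - 1)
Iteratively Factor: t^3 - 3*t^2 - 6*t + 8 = (t - 1)*(t^2 - 2*t - 8) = (t - 1)*(t + 2)*(t - 4)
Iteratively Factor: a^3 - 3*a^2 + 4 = (a - 2)*(a^2 - a - 2) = (a - 2)*(a + 1)*(a - 2)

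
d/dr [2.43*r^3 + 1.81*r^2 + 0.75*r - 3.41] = 7.29*r^2 + 3.62*r + 0.75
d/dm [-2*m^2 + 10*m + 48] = 10 - 4*m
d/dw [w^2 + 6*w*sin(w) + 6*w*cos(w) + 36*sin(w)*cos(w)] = 6*sqrt(2)*w*cos(w + pi/4) + 2*w + 6*sqrt(2)*sin(w + pi/4) + 36*cos(2*w)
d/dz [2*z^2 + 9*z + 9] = 4*z + 9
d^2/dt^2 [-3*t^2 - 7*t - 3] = -6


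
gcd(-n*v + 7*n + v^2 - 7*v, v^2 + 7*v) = 1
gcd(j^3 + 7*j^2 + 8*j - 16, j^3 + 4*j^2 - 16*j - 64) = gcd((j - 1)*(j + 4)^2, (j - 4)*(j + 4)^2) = j^2 + 8*j + 16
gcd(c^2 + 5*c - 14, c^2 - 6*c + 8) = c - 2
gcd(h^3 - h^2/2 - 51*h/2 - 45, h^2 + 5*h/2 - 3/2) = h + 3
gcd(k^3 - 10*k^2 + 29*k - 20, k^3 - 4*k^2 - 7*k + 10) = k^2 - 6*k + 5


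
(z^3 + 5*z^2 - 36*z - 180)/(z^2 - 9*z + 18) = (z^2 + 11*z + 30)/(z - 3)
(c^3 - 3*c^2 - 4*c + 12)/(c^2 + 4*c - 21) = (c^2 - 4)/(c + 7)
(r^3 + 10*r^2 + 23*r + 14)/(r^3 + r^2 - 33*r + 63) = (r^2 + 3*r + 2)/(r^2 - 6*r + 9)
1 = 1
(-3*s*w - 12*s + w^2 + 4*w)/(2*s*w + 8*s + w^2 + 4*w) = (-3*s + w)/(2*s + w)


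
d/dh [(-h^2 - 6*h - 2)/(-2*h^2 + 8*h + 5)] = 2*(-10*h^2 - 9*h - 7)/(4*h^4 - 32*h^3 + 44*h^2 + 80*h + 25)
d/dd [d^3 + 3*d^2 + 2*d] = 3*d^2 + 6*d + 2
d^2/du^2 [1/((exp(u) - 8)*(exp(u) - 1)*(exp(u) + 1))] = (9*exp(5*u) - 88*exp(4*u) + 254*exp(3*u) - 48*exp(2*u) + 257*exp(u) + 8)*exp(u)/(exp(9*u) - 24*exp(8*u) + 189*exp(7*u) - 440*exp(6*u) - 573*exp(5*u) + 1464*exp(4*u) + 575*exp(3*u) - 1512*exp(2*u) - 192*exp(u) + 512)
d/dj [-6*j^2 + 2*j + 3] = 2 - 12*j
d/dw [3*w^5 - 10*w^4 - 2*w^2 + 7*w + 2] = 15*w^4 - 40*w^3 - 4*w + 7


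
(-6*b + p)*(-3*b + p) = 18*b^2 - 9*b*p + p^2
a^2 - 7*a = a*(a - 7)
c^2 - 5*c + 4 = (c - 4)*(c - 1)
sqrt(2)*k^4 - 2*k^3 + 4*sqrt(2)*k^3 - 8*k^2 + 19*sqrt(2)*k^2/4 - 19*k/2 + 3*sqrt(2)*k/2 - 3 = (k + 3/2)*(k + 2)*(k - sqrt(2))*(sqrt(2)*k + sqrt(2)/2)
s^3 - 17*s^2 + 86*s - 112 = (s - 8)*(s - 7)*(s - 2)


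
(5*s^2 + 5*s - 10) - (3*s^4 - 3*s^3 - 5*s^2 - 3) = -3*s^4 + 3*s^3 + 10*s^2 + 5*s - 7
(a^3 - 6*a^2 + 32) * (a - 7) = a^4 - 13*a^3 + 42*a^2 + 32*a - 224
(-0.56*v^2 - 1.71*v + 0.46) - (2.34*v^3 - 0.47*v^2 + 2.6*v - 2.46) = -2.34*v^3 - 0.0900000000000001*v^2 - 4.31*v + 2.92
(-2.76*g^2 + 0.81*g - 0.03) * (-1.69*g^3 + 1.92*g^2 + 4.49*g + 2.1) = 4.6644*g^5 - 6.6681*g^4 - 10.7865*g^3 - 2.2167*g^2 + 1.5663*g - 0.063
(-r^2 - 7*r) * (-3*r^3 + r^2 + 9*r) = 3*r^5 + 20*r^4 - 16*r^3 - 63*r^2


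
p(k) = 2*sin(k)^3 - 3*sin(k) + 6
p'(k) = 6*sin(k)^2*cos(k) - 3*cos(k)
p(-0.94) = 7.37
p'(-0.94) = 0.54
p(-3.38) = 5.32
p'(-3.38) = 2.59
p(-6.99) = 7.40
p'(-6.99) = -0.36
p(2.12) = 4.68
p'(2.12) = -0.71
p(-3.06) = 6.24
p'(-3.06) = 2.95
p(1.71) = 4.97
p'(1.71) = -0.40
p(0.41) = 4.93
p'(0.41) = -1.88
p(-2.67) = 7.18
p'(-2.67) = 1.57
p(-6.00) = 5.21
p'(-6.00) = -2.43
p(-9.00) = 7.10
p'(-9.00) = 1.80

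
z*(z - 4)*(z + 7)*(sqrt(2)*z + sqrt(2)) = sqrt(2)*z^4 + 4*sqrt(2)*z^3 - 25*sqrt(2)*z^2 - 28*sqrt(2)*z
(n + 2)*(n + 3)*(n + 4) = n^3 + 9*n^2 + 26*n + 24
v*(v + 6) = v^2 + 6*v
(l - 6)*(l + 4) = l^2 - 2*l - 24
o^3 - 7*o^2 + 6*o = o*(o - 6)*(o - 1)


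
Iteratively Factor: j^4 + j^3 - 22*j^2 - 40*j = (j + 4)*(j^3 - 3*j^2 - 10*j) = (j - 5)*(j + 4)*(j^2 + 2*j) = (j - 5)*(j + 2)*(j + 4)*(j)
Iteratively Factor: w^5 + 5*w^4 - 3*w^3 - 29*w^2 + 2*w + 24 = (w + 1)*(w^4 + 4*w^3 - 7*w^2 - 22*w + 24) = (w + 1)*(w + 4)*(w^3 - 7*w + 6) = (w - 1)*(w + 1)*(w + 4)*(w^2 + w - 6) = (w - 1)*(w + 1)*(w + 3)*(w + 4)*(w - 2)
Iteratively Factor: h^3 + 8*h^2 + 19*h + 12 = (h + 3)*(h^2 + 5*h + 4) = (h + 1)*(h + 3)*(h + 4)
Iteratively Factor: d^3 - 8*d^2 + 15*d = (d - 3)*(d^2 - 5*d) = (d - 5)*(d - 3)*(d)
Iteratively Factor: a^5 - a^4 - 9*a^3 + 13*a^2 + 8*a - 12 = (a - 1)*(a^4 - 9*a^2 + 4*a + 12) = (a - 2)*(a - 1)*(a^3 + 2*a^2 - 5*a - 6) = (a - 2)*(a - 1)*(a + 1)*(a^2 + a - 6) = (a - 2)*(a - 1)*(a + 1)*(a + 3)*(a - 2)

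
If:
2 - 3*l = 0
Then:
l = 2/3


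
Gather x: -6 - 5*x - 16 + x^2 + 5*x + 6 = x^2 - 16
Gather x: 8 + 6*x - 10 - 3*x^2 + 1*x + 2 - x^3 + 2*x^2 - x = -x^3 - x^2 + 6*x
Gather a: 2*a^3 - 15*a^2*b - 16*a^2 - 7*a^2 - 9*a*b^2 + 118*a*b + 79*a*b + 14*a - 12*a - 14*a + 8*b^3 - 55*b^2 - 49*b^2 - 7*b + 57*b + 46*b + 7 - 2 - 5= 2*a^3 + a^2*(-15*b - 23) + a*(-9*b^2 + 197*b - 12) + 8*b^3 - 104*b^2 + 96*b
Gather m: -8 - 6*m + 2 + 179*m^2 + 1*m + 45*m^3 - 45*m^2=45*m^3 + 134*m^2 - 5*m - 6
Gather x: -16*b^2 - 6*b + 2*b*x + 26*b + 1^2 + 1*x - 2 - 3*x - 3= -16*b^2 + 20*b + x*(2*b - 2) - 4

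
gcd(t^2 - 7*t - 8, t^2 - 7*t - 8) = t^2 - 7*t - 8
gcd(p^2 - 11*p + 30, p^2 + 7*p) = 1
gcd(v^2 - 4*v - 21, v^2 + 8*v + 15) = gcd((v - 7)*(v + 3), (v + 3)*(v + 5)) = v + 3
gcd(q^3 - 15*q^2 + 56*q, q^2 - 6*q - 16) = q - 8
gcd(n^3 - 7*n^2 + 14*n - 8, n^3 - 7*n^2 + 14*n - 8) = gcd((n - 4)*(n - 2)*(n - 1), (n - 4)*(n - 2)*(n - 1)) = n^3 - 7*n^2 + 14*n - 8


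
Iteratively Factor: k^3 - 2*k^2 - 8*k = (k)*(k^2 - 2*k - 8) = k*(k + 2)*(k - 4)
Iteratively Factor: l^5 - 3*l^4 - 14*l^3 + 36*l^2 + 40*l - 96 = (l + 3)*(l^4 - 6*l^3 + 4*l^2 + 24*l - 32) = (l + 2)*(l + 3)*(l^3 - 8*l^2 + 20*l - 16) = (l - 2)*(l + 2)*(l + 3)*(l^2 - 6*l + 8) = (l - 2)^2*(l + 2)*(l + 3)*(l - 4)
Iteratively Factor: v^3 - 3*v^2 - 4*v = (v)*(v^2 - 3*v - 4) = v*(v - 4)*(v + 1)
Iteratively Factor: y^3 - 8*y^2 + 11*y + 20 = (y - 4)*(y^2 - 4*y - 5) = (y - 4)*(y + 1)*(y - 5)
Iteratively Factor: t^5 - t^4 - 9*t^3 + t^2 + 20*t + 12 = (t + 2)*(t^4 - 3*t^3 - 3*t^2 + 7*t + 6) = (t - 2)*(t + 2)*(t^3 - t^2 - 5*t - 3) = (t - 3)*(t - 2)*(t + 2)*(t^2 + 2*t + 1) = (t - 3)*(t - 2)*(t + 1)*(t + 2)*(t + 1)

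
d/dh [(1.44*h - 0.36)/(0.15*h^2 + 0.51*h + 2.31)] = (-0.216*h^2 + 0.108*h + 3.51)/(0.0225*h^4 + 0.153*h^3 + 0.9531*h^2 + 2.3562*h + 5.3361)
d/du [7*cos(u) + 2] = -7*sin(u)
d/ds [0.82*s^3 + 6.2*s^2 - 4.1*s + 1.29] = 2.46*s^2 + 12.4*s - 4.1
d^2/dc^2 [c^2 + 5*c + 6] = 2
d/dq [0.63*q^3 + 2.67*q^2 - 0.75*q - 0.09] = 1.89*q^2 + 5.34*q - 0.75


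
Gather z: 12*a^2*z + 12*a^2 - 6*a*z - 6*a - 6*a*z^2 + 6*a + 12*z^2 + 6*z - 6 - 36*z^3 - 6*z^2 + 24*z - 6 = 12*a^2 - 36*z^3 + z^2*(6 - 6*a) + z*(12*a^2 - 6*a + 30) - 12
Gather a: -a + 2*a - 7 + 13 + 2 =a + 8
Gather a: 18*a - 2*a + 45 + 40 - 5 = 16*a + 80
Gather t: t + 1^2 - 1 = t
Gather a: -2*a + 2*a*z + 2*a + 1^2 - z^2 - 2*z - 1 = 2*a*z - z^2 - 2*z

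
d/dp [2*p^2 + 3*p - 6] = 4*p + 3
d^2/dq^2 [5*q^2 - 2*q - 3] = 10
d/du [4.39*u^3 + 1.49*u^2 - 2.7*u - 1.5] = 13.17*u^2 + 2.98*u - 2.7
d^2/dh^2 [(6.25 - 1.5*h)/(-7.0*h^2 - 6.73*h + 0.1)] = ((67.31 - 63.0*h)*(7.0*h^2 + 6.73*h - 0.1) + (1.5*h - 6.25)*(14.0*h + 6.73)*(28.0*h + 13.46))/(7.0*h^2 + 6.73*h - 0.1)^3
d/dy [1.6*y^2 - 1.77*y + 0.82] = 3.2*y - 1.77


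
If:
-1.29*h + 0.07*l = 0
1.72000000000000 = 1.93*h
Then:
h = 0.89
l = 16.42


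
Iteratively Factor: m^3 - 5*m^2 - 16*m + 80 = (m + 4)*(m^2 - 9*m + 20) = (m - 4)*(m + 4)*(m - 5)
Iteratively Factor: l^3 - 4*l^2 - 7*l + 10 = (l + 2)*(l^2 - 6*l + 5) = (l - 5)*(l + 2)*(l - 1)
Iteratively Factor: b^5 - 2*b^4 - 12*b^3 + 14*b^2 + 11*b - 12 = (b - 1)*(b^4 - b^3 - 13*b^2 + b + 12) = (b - 1)*(b + 3)*(b^3 - 4*b^2 - b + 4) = (b - 1)*(b + 1)*(b + 3)*(b^2 - 5*b + 4) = (b - 1)^2*(b + 1)*(b + 3)*(b - 4)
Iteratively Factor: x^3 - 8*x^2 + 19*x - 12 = (x - 4)*(x^2 - 4*x + 3) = (x - 4)*(x - 3)*(x - 1)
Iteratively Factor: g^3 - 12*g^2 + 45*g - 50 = (g - 5)*(g^2 - 7*g + 10) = (g - 5)*(g - 2)*(g - 5)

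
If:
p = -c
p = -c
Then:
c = -p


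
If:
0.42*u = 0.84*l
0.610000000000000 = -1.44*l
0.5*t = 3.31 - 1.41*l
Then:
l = -0.42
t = 7.81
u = -0.85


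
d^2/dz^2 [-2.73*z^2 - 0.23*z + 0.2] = -5.46000000000000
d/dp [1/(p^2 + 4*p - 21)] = 2*(-p - 2)/(p^2 + 4*p - 21)^2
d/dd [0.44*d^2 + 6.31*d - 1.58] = 0.88*d + 6.31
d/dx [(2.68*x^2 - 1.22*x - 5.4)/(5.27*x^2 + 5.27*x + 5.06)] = (20.553*x^2 + 84.0376*x + 22.2848)/(27.7729*x^4 + 55.5458*x^3 + 81.1053*x^2 + 53.3324*x + 25.6036)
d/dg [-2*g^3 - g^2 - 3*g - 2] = -6*g^2 - 2*g - 3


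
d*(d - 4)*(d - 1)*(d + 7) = d^4 + 2*d^3 - 31*d^2 + 28*d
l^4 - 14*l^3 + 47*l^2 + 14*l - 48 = (l - 8)*(l - 6)*(l - 1)*(l + 1)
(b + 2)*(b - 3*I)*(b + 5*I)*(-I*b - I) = -I*b^4 + 2*b^3 - 3*I*b^3 + 6*b^2 - 17*I*b^2 + 4*b - 45*I*b - 30*I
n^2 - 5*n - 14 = (n - 7)*(n + 2)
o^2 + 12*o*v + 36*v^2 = (o + 6*v)^2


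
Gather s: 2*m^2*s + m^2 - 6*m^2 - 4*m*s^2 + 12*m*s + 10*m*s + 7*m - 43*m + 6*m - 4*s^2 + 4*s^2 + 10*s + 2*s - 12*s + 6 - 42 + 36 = -5*m^2 - 4*m*s^2 - 30*m + s*(2*m^2 + 22*m)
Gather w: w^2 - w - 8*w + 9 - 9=w^2 - 9*w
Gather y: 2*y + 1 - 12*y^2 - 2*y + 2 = 3 - 12*y^2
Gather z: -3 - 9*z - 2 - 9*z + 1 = -18*z - 4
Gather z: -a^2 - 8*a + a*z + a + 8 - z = -a^2 - 7*a + z*(a - 1) + 8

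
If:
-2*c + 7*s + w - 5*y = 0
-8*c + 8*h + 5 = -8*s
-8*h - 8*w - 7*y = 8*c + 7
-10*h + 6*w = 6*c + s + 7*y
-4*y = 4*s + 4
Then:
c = 2643/8944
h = -83/8944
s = -179/559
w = -2533/4472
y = -380/559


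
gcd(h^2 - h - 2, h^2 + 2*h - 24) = 1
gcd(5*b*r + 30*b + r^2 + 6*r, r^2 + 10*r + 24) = r + 6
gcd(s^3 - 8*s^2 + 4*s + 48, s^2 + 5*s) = 1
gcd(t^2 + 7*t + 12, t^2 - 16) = t + 4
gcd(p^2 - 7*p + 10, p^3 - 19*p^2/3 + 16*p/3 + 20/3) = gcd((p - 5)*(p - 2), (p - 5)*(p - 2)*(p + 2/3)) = p^2 - 7*p + 10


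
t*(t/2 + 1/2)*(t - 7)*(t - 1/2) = t^4/2 - 13*t^3/4 - 2*t^2 + 7*t/4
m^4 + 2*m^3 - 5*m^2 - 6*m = m*(m - 2)*(m + 1)*(m + 3)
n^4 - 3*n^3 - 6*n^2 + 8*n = n*(n - 4)*(n - 1)*(n + 2)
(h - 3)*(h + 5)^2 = h^3 + 7*h^2 - 5*h - 75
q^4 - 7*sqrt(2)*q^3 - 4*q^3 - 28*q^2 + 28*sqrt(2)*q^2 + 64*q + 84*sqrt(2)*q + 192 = (q - 6)*(q + 2)*(q - 8*sqrt(2))*(q + sqrt(2))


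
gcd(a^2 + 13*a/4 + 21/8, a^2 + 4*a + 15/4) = a + 3/2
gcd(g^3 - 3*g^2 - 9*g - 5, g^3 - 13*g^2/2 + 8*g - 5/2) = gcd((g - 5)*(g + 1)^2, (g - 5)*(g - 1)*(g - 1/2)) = g - 5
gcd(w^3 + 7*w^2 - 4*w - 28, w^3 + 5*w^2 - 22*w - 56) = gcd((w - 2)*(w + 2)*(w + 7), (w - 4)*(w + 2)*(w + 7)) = w^2 + 9*w + 14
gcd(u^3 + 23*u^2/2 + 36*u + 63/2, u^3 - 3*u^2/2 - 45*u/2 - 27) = u^2 + 9*u/2 + 9/2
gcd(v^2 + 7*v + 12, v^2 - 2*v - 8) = 1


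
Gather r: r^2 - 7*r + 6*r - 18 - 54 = r^2 - r - 72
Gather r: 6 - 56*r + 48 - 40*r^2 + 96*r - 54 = -40*r^2 + 40*r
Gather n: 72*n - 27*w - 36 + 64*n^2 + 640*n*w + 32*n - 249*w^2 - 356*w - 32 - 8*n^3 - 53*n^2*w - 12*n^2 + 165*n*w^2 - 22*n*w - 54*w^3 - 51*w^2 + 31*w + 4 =-8*n^3 + n^2*(52 - 53*w) + n*(165*w^2 + 618*w + 104) - 54*w^3 - 300*w^2 - 352*w - 64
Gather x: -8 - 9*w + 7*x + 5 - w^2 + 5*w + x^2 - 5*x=-w^2 - 4*w + x^2 + 2*x - 3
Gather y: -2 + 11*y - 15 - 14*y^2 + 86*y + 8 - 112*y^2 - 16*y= -126*y^2 + 81*y - 9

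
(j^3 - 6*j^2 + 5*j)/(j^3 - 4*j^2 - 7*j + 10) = j/(j + 2)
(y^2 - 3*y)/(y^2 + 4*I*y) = (y - 3)/(y + 4*I)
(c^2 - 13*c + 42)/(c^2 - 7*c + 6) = (c - 7)/(c - 1)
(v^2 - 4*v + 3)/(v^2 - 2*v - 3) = (v - 1)/(v + 1)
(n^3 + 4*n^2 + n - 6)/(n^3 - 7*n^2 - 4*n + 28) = (n^2 + 2*n - 3)/(n^2 - 9*n + 14)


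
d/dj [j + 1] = 1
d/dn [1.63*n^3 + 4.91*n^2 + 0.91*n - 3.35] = 4.89*n^2 + 9.82*n + 0.91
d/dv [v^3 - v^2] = v*(3*v - 2)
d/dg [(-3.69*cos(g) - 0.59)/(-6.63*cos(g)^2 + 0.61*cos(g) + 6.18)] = (24.4647*cos(g)^2 + 7.8234*cos(g) + 22.4443)*sin(g)/(43.9569*cos(g)^4 - 8.0886*cos(g)^3 - 81.5747*cos(g)^2 + 7.5396*cos(g) + 38.1924)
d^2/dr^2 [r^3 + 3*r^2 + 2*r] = 6*r + 6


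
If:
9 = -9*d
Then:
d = -1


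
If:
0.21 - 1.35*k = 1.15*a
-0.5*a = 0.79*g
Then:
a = 0.182608695652174 - 1.17391304347826*k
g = 0.742982938910292*k - 0.11557512383049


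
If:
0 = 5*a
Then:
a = 0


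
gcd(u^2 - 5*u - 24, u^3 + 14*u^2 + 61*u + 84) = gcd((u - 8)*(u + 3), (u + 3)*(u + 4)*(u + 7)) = u + 3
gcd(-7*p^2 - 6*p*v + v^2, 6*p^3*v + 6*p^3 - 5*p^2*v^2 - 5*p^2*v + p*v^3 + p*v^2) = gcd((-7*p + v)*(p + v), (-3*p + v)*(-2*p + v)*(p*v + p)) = 1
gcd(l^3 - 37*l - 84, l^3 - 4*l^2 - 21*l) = l^2 - 4*l - 21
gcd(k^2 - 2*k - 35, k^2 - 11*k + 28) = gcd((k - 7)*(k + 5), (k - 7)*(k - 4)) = k - 7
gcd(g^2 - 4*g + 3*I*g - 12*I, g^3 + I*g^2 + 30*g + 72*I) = g + 3*I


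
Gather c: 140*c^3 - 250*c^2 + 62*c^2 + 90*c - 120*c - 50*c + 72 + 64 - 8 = 140*c^3 - 188*c^2 - 80*c + 128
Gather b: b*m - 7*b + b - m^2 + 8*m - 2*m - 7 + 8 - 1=b*(m - 6) - m^2 + 6*m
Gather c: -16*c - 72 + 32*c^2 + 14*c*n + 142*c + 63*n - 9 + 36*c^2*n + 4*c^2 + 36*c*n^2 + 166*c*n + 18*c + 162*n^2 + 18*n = c^2*(36*n + 36) + c*(36*n^2 + 180*n + 144) + 162*n^2 + 81*n - 81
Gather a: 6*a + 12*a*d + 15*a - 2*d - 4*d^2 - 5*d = a*(12*d + 21) - 4*d^2 - 7*d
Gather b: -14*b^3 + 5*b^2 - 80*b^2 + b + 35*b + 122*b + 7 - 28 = -14*b^3 - 75*b^2 + 158*b - 21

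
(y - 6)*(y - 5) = y^2 - 11*y + 30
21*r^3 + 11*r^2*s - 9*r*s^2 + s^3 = (-7*r + s)*(-3*r + s)*(r + s)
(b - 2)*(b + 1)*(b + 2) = b^3 + b^2 - 4*b - 4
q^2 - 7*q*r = q*(q - 7*r)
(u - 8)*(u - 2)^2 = u^3 - 12*u^2 + 36*u - 32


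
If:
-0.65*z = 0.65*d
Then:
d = -z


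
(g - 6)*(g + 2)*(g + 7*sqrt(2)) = g^3 - 4*g^2 + 7*sqrt(2)*g^2 - 28*sqrt(2)*g - 12*g - 84*sqrt(2)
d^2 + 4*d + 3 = (d + 1)*(d + 3)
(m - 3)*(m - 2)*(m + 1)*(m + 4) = m^4 - 15*m^2 + 10*m + 24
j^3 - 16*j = j*(j - 4)*(j + 4)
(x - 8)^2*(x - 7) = x^3 - 23*x^2 + 176*x - 448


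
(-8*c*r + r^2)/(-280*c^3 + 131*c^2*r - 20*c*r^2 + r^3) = r/(35*c^2 - 12*c*r + r^2)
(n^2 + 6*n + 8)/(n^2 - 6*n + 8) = (n^2 + 6*n + 8)/(n^2 - 6*n + 8)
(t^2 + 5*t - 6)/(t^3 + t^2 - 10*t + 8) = (t + 6)/(t^2 + 2*t - 8)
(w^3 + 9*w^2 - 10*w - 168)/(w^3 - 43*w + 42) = (w^2 + 2*w - 24)/(w^2 - 7*w + 6)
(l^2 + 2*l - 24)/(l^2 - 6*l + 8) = (l + 6)/(l - 2)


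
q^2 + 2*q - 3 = (q - 1)*(q + 3)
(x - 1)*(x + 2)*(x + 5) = x^3 + 6*x^2 + 3*x - 10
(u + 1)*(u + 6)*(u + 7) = u^3 + 14*u^2 + 55*u + 42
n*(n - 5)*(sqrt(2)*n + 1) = sqrt(2)*n^3 - 5*sqrt(2)*n^2 + n^2 - 5*n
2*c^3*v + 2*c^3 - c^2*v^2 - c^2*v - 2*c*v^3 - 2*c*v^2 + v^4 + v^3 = (-2*c + v)*(-c + v)*(c + v)*(v + 1)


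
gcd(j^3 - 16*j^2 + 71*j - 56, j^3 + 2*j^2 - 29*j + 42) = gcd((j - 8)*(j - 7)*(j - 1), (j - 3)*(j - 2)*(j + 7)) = 1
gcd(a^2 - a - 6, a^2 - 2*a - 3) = a - 3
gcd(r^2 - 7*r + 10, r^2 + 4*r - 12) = r - 2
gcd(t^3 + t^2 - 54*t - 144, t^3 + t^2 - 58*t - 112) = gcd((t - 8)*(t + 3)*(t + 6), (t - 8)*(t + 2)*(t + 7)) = t - 8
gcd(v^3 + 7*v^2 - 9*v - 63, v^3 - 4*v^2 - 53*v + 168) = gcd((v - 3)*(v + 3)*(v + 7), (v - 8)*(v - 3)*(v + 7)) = v^2 + 4*v - 21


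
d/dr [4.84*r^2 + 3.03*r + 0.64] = 9.68*r + 3.03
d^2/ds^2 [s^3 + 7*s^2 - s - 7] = 6*s + 14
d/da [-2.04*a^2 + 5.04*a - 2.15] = 5.04 - 4.08*a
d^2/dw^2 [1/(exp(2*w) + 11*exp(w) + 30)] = (2*(2*exp(w) + 11)^2*exp(w) - (4*exp(w) + 11)*(exp(2*w) + 11*exp(w) + 30))*exp(w)/(exp(2*w) + 11*exp(w) + 30)^3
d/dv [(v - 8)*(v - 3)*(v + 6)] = 3*v^2 - 10*v - 42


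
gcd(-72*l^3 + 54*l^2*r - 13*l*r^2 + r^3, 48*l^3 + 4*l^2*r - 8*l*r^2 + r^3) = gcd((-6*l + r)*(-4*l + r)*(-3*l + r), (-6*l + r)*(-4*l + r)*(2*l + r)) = 24*l^2 - 10*l*r + r^2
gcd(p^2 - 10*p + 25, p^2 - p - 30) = 1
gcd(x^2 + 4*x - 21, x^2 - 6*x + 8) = 1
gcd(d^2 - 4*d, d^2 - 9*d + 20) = d - 4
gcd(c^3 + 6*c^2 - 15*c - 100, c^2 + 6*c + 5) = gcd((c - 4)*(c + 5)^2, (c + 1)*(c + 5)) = c + 5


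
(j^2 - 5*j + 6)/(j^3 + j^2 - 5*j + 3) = (j^2 - 5*j + 6)/(j^3 + j^2 - 5*j + 3)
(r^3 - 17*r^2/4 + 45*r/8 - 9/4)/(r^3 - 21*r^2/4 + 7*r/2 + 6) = (8*r^2 - 18*r + 9)/(2*(4*r^2 - 13*r - 12))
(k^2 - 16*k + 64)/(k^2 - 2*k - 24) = (-k^2 + 16*k - 64)/(-k^2 + 2*k + 24)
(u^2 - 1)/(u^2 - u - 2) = (u - 1)/(u - 2)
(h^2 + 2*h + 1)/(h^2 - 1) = (h + 1)/(h - 1)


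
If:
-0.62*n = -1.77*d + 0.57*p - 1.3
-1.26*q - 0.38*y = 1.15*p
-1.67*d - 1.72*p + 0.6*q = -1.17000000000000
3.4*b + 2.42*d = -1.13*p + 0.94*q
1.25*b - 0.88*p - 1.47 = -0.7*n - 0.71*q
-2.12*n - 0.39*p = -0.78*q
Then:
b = 0.22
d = 0.07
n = 0.78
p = 1.64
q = 2.95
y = -14.74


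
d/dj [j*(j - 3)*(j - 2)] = 3*j^2 - 10*j + 6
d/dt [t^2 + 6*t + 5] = 2*t + 6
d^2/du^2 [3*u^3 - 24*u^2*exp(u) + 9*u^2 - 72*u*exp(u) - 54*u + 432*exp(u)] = -24*u^2*exp(u) - 168*u*exp(u) + 18*u + 240*exp(u) + 18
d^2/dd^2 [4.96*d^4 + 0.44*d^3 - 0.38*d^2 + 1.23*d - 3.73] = 59.52*d^2 + 2.64*d - 0.76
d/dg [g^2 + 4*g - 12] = 2*g + 4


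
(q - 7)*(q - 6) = q^2 - 13*q + 42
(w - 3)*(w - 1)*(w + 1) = w^3 - 3*w^2 - w + 3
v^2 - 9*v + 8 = (v - 8)*(v - 1)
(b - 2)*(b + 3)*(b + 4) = b^3 + 5*b^2 - 2*b - 24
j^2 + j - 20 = (j - 4)*(j + 5)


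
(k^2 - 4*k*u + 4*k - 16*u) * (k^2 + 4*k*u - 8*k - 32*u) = k^4 - 4*k^3 - 16*k^2*u^2 - 32*k^2 + 64*k*u^2 + 512*u^2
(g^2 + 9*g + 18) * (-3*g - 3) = -3*g^3 - 30*g^2 - 81*g - 54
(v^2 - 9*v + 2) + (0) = v^2 - 9*v + 2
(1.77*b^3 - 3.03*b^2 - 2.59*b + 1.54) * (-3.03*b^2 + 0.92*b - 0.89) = -5.3631*b^5 + 10.8093*b^4 + 3.4848*b^3 - 4.3523*b^2 + 3.7219*b - 1.3706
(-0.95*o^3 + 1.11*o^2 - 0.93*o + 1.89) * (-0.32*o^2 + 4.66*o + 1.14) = 0.304*o^5 - 4.7822*o^4 + 4.3872*o^3 - 3.6732*o^2 + 7.7472*o + 2.1546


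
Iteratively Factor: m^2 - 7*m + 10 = (m - 2)*(m - 5)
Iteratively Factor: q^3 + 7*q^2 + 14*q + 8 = (q + 1)*(q^2 + 6*q + 8) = (q + 1)*(q + 2)*(q + 4)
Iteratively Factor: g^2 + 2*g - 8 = (g + 4)*(g - 2)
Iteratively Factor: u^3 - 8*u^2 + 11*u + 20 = (u - 5)*(u^2 - 3*u - 4) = (u - 5)*(u + 1)*(u - 4)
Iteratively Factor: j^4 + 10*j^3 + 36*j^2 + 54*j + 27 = (j + 3)*(j^3 + 7*j^2 + 15*j + 9) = (j + 3)^2*(j^2 + 4*j + 3) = (j + 1)*(j + 3)^2*(j + 3)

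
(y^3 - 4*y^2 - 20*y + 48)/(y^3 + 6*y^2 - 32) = (y - 6)/(y + 4)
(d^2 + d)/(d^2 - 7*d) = (d + 1)/(d - 7)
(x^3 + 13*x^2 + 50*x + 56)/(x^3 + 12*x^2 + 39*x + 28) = (x + 2)/(x + 1)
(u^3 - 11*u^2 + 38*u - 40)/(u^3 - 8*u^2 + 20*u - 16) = (u - 5)/(u - 2)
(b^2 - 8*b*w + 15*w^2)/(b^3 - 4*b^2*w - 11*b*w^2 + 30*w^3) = (-b + 3*w)/(-b^2 - b*w + 6*w^2)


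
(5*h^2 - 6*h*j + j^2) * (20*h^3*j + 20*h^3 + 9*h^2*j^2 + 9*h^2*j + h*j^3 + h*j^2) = 100*h^5*j + 100*h^5 - 75*h^4*j^2 - 75*h^4*j - 29*h^3*j^3 - 29*h^3*j^2 + 3*h^2*j^4 + 3*h^2*j^3 + h*j^5 + h*j^4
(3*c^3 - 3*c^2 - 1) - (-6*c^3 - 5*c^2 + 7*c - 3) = 9*c^3 + 2*c^2 - 7*c + 2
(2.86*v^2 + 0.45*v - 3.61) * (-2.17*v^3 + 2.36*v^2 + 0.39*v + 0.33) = -6.2062*v^5 + 5.7731*v^4 + 10.0111*v^3 - 7.4003*v^2 - 1.2594*v - 1.1913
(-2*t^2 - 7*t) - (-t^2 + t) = -t^2 - 8*t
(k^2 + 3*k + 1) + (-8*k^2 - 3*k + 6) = 7 - 7*k^2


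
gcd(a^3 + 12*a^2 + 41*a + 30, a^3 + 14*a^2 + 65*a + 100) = a + 5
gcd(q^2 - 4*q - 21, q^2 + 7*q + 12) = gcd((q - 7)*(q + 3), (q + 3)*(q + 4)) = q + 3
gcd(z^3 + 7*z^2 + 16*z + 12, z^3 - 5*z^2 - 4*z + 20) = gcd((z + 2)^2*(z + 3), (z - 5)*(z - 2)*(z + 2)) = z + 2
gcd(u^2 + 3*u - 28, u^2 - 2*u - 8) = u - 4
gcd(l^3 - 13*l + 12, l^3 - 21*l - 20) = l + 4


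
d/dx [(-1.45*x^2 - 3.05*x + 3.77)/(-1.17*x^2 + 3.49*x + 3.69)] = (-8.629*x^2 - 1.8792*x - 24.4118)/(1.3689*x^4 - 8.1666*x^3 + 3.5455*x^2 + 25.7562*x + 13.6161)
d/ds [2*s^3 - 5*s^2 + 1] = 2*s*(3*s - 5)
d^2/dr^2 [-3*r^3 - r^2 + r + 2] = -18*r - 2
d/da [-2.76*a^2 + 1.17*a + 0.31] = 1.17 - 5.52*a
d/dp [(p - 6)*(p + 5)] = 2*p - 1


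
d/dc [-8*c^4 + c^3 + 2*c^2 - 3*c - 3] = -32*c^3 + 3*c^2 + 4*c - 3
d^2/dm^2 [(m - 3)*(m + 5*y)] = 2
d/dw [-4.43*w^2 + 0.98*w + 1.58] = 0.98 - 8.86*w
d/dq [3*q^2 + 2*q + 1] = 6*q + 2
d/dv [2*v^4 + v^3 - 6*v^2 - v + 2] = 8*v^3 + 3*v^2 - 12*v - 1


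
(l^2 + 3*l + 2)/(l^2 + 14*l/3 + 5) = 3*(l^2 + 3*l + 2)/(3*l^2 + 14*l + 15)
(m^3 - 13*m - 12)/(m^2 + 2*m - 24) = (m^2 + 4*m + 3)/(m + 6)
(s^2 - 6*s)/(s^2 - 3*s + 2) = s*(s - 6)/(s^2 - 3*s + 2)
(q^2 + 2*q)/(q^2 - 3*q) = (q + 2)/(q - 3)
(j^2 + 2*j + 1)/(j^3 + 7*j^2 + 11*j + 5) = 1/(j + 5)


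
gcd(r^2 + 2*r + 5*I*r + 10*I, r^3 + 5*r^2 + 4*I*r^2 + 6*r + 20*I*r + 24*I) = r + 2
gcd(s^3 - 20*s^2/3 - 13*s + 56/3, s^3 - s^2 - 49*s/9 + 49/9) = s^2 + 4*s/3 - 7/3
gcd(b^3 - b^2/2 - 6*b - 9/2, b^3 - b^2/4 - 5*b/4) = b + 1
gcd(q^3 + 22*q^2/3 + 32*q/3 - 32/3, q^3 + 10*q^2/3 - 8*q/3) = q^2 + 10*q/3 - 8/3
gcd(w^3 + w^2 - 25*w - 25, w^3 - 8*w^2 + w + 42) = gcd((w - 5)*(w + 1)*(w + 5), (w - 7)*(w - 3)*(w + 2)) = 1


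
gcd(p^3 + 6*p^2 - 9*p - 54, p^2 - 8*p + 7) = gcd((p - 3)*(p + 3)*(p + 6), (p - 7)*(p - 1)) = 1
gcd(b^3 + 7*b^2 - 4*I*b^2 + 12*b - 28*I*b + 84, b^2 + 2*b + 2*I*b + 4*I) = b + 2*I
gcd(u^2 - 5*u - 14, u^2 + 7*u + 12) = 1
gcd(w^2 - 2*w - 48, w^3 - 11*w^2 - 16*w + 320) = w - 8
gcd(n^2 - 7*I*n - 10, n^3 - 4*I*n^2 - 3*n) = 1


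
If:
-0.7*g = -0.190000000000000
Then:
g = 0.27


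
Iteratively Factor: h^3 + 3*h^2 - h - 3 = (h + 3)*(h^2 - 1) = (h + 1)*(h + 3)*(h - 1)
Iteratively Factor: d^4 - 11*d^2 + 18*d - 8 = (d + 4)*(d^3 - 4*d^2 + 5*d - 2) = (d - 1)*(d + 4)*(d^2 - 3*d + 2) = (d - 1)^2*(d + 4)*(d - 2)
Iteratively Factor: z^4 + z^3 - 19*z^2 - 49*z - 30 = (z + 2)*(z^3 - z^2 - 17*z - 15) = (z - 5)*(z + 2)*(z^2 + 4*z + 3) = (z - 5)*(z + 1)*(z + 2)*(z + 3)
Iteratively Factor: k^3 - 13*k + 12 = (k - 1)*(k^2 + k - 12) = (k - 3)*(k - 1)*(k + 4)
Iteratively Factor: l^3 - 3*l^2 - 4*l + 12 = (l - 2)*(l^2 - l - 6) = (l - 3)*(l - 2)*(l + 2)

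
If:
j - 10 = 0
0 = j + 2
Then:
No Solution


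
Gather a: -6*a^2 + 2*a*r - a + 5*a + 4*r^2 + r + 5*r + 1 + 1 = -6*a^2 + a*(2*r + 4) + 4*r^2 + 6*r + 2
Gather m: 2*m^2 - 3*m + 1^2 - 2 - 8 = 2*m^2 - 3*m - 9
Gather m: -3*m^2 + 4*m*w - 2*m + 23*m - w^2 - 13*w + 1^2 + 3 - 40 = -3*m^2 + m*(4*w + 21) - w^2 - 13*w - 36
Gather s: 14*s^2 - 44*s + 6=14*s^2 - 44*s + 6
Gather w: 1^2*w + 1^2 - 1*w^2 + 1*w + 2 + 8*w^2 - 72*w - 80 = 7*w^2 - 70*w - 77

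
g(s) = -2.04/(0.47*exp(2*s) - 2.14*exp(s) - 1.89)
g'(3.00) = 0.03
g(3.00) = -0.01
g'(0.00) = -0.19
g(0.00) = 0.57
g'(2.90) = 0.04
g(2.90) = -0.02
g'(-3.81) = -0.03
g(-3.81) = 1.05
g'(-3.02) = -0.05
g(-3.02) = 1.02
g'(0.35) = -0.15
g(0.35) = 0.51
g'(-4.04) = -0.02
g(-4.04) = 1.06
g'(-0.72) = -0.21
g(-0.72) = 0.72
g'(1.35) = 1.18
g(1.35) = 0.65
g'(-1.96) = -0.12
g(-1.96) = 0.93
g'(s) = -2.04*(-0.94*exp(2*s) + 2.14*exp(s))/(0.47*exp(2*s) - 2.14*exp(s) - 1.89)^2 = (1.9176*exp(s) - 4.3656)*exp(s)/(-0.47*exp(2*s) + 2.14*exp(s) + 1.89)^2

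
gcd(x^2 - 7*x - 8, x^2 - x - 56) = x - 8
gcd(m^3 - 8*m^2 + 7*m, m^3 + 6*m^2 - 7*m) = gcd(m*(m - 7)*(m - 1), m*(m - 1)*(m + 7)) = m^2 - m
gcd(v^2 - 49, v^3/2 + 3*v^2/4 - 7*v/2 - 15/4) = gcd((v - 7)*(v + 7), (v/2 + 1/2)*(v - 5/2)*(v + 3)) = 1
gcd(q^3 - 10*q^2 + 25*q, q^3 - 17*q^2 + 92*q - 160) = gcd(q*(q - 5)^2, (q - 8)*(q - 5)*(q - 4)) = q - 5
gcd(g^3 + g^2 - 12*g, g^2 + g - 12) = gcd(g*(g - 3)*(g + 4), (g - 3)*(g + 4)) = g^2 + g - 12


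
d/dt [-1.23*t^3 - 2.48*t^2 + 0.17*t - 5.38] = -3.69*t^2 - 4.96*t + 0.17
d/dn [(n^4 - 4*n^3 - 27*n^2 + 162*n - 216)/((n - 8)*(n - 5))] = (2*n^5 - 43*n^4 + 264*n^3 - 291*n^2 - 1728*n + 3672)/(n^4 - 26*n^3 + 249*n^2 - 1040*n + 1600)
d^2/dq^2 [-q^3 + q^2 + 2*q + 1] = 2 - 6*q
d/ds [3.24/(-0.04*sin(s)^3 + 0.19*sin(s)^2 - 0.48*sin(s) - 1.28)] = (0.3888*sin(s)^2 - 1.2312*sin(s) + 1.5552)*cos(s)/(0.04*sin(s)^3 - 0.19*sin(s)^2 + 0.48*sin(s) + 1.28)^2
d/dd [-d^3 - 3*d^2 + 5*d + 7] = -3*d^2 - 6*d + 5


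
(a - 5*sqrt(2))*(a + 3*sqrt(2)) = a^2 - 2*sqrt(2)*a - 30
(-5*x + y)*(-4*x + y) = 20*x^2 - 9*x*y + y^2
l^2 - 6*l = l*(l - 6)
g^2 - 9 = (g - 3)*(g + 3)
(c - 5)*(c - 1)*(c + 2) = c^3 - 4*c^2 - 7*c + 10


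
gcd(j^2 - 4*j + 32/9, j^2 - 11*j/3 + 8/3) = j - 8/3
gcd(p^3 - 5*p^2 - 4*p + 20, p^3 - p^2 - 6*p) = p + 2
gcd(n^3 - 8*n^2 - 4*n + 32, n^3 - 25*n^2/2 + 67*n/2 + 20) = n - 8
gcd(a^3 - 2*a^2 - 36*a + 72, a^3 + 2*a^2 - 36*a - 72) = a^2 - 36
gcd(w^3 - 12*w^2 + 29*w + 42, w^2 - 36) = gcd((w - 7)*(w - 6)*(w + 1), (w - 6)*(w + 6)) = w - 6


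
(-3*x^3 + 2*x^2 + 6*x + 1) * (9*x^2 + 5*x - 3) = -27*x^5 + 3*x^4 + 73*x^3 + 33*x^2 - 13*x - 3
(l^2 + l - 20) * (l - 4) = l^3 - 3*l^2 - 24*l + 80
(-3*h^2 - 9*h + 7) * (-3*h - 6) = 9*h^3 + 45*h^2 + 33*h - 42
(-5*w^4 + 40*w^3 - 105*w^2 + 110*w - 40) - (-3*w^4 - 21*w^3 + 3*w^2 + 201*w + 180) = -2*w^4 + 61*w^3 - 108*w^2 - 91*w - 220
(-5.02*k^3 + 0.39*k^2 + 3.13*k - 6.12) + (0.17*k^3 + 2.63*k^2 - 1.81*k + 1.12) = -4.85*k^3 + 3.02*k^2 + 1.32*k - 5.0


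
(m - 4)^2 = m^2 - 8*m + 16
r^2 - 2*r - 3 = (r - 3)*(r + 1)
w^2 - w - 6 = (w - 3)*(w + 2)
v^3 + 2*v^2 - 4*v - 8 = (v - 2)*(v + 2)^2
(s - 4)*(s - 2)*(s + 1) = s^3 - 5*s^2 + 2*s + 8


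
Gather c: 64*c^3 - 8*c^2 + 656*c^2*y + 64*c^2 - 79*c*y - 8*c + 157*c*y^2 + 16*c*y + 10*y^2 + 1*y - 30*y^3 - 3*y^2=64*c^3 + c^2*(656*y + 56) + c*(157*y^2 - 63*y - 8) - 30*y^3 + 7*y^2 + y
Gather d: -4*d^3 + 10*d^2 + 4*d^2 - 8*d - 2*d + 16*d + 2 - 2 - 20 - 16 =-4*d^3 + 14*d^2 + 6*d - 36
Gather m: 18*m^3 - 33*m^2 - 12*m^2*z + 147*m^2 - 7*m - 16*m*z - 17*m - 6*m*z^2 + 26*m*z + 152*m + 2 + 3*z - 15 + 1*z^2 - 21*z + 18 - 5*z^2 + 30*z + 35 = 18*m^3 + m^2*(114 - 12*z) + m*(-6*z^2 + 10*z + 128) - 4*z^2 + 12*z + 40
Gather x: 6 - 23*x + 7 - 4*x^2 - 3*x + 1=-4*x^2 - 26*x + 14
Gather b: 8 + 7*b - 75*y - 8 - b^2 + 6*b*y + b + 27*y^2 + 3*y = -b^2 + b*(6*y + 8) + 27*y^2 - 72*y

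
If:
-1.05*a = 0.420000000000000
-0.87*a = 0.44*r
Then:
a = -0.40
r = 0.79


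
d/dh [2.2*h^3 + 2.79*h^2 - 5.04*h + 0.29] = 6.6*h^2 + 5.58*h - 5.04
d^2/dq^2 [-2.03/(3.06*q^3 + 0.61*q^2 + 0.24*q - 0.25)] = ((37.2708*q + 2.4766)*(3.06*q^3 + 0.61*q^2 + 0.24*q - 0.25) - 2.03*(9.18*q^2 + 1.22*q + 0.24)*(18.36*q^2 + 2.44*q + 0.48))/(3.06*q^3 + 0.61*q^2 + 0.24*q - 0.25)^3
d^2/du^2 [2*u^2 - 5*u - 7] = 4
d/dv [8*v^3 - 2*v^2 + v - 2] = 24*v^2 - 4*v + 1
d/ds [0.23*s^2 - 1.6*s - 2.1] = 0.46*s - 1.6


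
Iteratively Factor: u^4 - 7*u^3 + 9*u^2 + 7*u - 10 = (u + 1)*(u^3 - 8*u^2 + 17*u - 10) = (u - 5)*(u + 1)*(u^2 - 3*u + 2) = (u - 5)*(u - 1)*(u + 1)*(u - 2)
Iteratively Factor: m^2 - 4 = (m + 2)*(m - 2)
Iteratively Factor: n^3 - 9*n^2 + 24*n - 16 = (n - 4)*(n^2 - 5*n + 4) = (n - 4)*(n - 1)*(n - 4)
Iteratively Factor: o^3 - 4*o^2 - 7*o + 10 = (o - 1)*(o^2 - 3*o - 10) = (o - 1)*(o + 2)*(o - 5)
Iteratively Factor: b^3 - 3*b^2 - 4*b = (b - 4)*(b^2 + b) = b*(b - 4)*(b + 1)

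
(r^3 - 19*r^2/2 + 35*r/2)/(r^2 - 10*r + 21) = r*(2*r - 5)/(2*(r - 3))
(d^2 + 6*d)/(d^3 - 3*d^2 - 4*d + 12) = d*(d + 6)/(d^3 - 3*d^2 - 4*d + 12)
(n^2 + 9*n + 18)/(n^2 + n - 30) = (n + 3)/(n - 5)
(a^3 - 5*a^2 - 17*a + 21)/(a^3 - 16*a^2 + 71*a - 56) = (a + 3)/(a - 8)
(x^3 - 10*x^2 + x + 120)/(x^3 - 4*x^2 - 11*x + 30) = (x - 8)/(x - 2)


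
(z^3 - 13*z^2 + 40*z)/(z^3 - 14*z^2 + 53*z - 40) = z/(z - 1)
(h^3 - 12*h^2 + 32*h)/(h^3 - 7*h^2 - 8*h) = (h - 4)/(h + 1)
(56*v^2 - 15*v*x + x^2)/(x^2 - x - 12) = (-56*v^2 + 15*v*x - x^2)/(-x^2 + x + 12)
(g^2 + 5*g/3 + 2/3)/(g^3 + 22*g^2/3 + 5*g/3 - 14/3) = (3*g + 2)/(3*g^2 + 19*g - 14)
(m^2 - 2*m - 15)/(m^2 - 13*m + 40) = (m + 3)/(m - 8)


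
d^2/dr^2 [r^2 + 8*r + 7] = 2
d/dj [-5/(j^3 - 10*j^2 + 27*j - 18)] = 5*(3*j^2 - 20*j + 27)/(j^3 - 10*j^2 + 27*j - 18)^2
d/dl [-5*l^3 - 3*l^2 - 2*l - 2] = -15*l^2 - 6*l - 2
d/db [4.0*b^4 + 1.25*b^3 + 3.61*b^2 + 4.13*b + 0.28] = 16.0*b^3 + 3.75*b^2 + 7.22*b + 4.13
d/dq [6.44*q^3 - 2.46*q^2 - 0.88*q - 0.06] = 19.32*q^2 - 4.92*q - 0.88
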